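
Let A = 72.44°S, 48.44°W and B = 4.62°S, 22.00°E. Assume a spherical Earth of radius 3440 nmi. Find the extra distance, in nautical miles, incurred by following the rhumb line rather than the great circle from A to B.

153 nmi

Great circle: cos σ = sin φ₁ sin φ₂ + cos φ₁ cos φ₂ cos Δλ,  σ = 1.3924 rad → d_gc = 4789.78 nmi
Rhumb line: Δψ = +1.7872, q = Δφ/Δψ = 0.6623, d_rh = R√(Δφ²+q²Δλ²) = 4942.29 nmi
Excess = 4942.29 − 4789.78 = 152.51 ≈ 153 nmi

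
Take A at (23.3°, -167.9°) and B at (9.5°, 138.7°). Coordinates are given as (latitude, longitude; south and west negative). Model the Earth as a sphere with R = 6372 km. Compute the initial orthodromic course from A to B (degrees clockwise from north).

N = sin Δλ·cos φ₂ = -0.7918;  D = cos φ₁ sin φ₂ − sin φ₁ cos φ₂ cos Δλ = -0.0810
initial course = atan2(N, D) = 264.16°

264.2°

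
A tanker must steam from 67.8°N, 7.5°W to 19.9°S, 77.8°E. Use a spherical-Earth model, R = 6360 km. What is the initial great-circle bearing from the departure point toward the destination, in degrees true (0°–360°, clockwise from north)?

θ = atan2( sin Δλ·cos φ₂ ,  cos φ₁ sin φ₂ − sin φ₁ cos φ₂ cos Δλ )
  = atan2(+0.9371, -0.1999) = 102.04°

102.0°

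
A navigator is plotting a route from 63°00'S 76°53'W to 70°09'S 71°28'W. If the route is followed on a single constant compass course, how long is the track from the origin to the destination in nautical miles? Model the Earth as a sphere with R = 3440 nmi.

Δψ = ln[tan(π/4+φ₂/2)/tan(π/4+φ₁/2)] = -0.3163;  Δφ = -0.1248 rad,  Δλ = +0.0945 rad
q = Δφ/Δψ = 0.3945
d = R·√(Δφ² + q²Δλ²) = 3440·0.13025 = 448 nmi

448 nmi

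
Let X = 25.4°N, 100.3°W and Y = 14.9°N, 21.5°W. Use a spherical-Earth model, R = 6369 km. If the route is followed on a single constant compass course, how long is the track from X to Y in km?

8291 km

Rhumb course C = atan2(Δλ, Δψ) with Δψ = ln[tan(π/4+φ₂/2)/tan(π/4+φ₁/2)] = -0.1956, Δλ = +1.3753 → C = 98.09°
d = R·|Δφ| / |cos C| = 6369·0.18326 / 0.14077 = 8291 km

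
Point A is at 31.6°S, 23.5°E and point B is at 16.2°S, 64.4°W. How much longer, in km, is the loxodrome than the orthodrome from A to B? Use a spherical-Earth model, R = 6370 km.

182 km

Great circle: cos σ = sin φ₁ sin φ₂ + cos φ₁ cos φ₂ cos Δλ,  σ = 1.3937 rad → d_gc = 8878.0 km
Rhumb line: Δψ = +0.2952, q = Δφ/Δψ = 0.9104, d_rh = R√(Δφ²+q²Δλ²) = 9060.2 km
Excess = 9060.2 − 8878.0 = 182.2 ≈ 182 km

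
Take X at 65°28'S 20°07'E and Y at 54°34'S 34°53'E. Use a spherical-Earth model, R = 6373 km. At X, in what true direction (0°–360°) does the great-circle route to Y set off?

40.7°

N = sin Δλ·cos φ₂ = +0.1478;  D = cos φ₁ sin φ₂ − sin φ₁ cos φ₂ cos Δλ = +0.1717
initial course = atan2(N, D) = 40.72°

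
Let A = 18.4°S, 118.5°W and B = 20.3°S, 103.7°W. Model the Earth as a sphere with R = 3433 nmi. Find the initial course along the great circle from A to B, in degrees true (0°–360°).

N = sin Δλ·cos φ₂ = +0.2396;  D = cos φ₁ sin φ₂ − sin φ₁ cos φ₂ cos Δλ = -0.0430
initial course = atan2(N, D) = 100.17°

100.2°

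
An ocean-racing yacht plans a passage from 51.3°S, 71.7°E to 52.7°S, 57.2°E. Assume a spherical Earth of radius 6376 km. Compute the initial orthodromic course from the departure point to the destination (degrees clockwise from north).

255.4°

θ = atan2( sin Δλ·cos φ₂ ,  cos φ₁ sin φ₂ − sin φ₁ cos φ₂ cos Δλ )
  = atan2(-0.1517, -0.0395) = 255.41°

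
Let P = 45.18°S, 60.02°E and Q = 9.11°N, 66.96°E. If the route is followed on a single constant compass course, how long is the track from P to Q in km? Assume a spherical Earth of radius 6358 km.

Rhumb course C = atan2(Δλ, Δψ) with Δψ = ln[tan(π/4+φ₂/2)/tan(π/4+φ₁/2)] = +1.0455, Δλ = +0.1211 → C = 6.61°
d = R·|Δφ| / |cos C| = 6358·0.94754 / 0.99336 = 6065 km

6065 km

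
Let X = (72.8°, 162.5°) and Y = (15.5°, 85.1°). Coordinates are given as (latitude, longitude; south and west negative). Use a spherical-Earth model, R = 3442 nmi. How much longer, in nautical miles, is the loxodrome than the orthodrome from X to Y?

Great circle: cos σ = sin φ₁ sin φ₂ + cos φ₁ cos φ₂ cos Δλ,  σ = 1.2478 rad → d_gc = 4294.8 nmi
Rhumb line: Δψ = -1.6150, q = Δφ/Δψ = 0.6192, d_rh = R√(Δφ²+q²Δλ²) = 4487.7 nmi
Excess = 4487.7 − 4294.8 = 192.9 ≈ 193 nmi

193 nmi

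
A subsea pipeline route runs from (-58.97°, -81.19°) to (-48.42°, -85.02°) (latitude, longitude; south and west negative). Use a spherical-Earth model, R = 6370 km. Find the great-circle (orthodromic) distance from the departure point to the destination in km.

1199 km

Haversine: a = sin²(Δφ/2)+cos φ₁ cos φ₂ sin²(Δλ/2) = 0.00883;  σ = 2·atan2(√a,√(1−a))
σ = 10.786° → d = Rσ = 6370·0.18826 = 1199 km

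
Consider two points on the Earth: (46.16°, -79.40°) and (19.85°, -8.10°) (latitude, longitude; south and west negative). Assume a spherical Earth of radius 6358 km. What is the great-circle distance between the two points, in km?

6992 km

cos σ = sin φ₁ sin φ₂ + cos φ₁ cos φ₂ cos Δλ
      = sin(46.16°)sin(19.85°) + cos(46.16°)cos(19.85°)cos(71.30°) = 0.4538
σ = 63.013° → d = Rσ = 6358·1.09978 = 6992 km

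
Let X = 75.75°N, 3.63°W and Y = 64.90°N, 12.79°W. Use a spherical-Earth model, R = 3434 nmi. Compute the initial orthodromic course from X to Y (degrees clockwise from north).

θ = atan2( sin Δλ·cos φ₂ ,  cos φ₁ sin φ₂ − sin φ₁ cos φ₂ cos Δλ )
  = atan2(-0.0675, -0.1830) = 200.26°

200.3°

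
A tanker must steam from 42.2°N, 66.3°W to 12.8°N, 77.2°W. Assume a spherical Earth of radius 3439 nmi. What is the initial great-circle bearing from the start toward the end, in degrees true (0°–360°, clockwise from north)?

201.1°

N = sin Δλ·cos φ₂ = -0.1844;  D = cos φ₁ sin φ₂ − sin φ₁ cos φ₂ cos Δλ = -0.4791
initial course = atan2(N, D) = 201.05°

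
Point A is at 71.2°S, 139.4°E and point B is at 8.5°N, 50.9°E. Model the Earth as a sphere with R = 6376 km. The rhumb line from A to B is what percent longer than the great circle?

4.3%

Great circle: σ = 1.7028 rad → d_gc = Rσ = 10856.8 km
Rhumb: Δφ = +1.3910, Δλ = -1.5446, Δψ = +1.9474, q = Δφ/Δψ = 0.7143 → d_rh = R√(Δφ²+q²Δλ²) = 11320.4 km
Excess = (11320.4 − 10856.8) / 10856.8 = 463.6 / 10856.8 = 4.27% ≈ 4.3%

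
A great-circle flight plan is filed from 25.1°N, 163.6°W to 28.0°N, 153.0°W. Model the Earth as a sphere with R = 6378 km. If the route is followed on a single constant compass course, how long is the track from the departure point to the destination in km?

1104 km

Rhumb course C = atan2(Δλ, Δψ) with Δψ = ln[tan(π/4+φ₂/2)/tan(π/4+φ₁/2)] = +0.0566, Δλ = +0.1850 → C = 72.99°
d = R·|Δφ| / |cos C| = 6378·0.05061 / 0.29251 = 1104 km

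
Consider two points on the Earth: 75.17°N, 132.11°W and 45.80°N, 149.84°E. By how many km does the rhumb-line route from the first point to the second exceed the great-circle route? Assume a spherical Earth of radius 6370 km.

Great circle: cos σ = sin φ₁ sin φ₂ + cos φ₁ cos φ₂ cos Δλ,  σ = 0.7525 rad → d_gc = 4793.5 km
Rhumb line: Δψ = -1.1379, q = Δφ/Δψ = 0.4505, d_rh = R√(Δφ²+q²Δλ²) = 5093.5 km
Excess = 5093.5 − 4793.5 = 300.0 ≈ 300 km

300 km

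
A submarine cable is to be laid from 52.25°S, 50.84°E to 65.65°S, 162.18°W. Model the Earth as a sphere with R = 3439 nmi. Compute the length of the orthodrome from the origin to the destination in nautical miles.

3567 nmi

Haversine: a = sin²(Δφ/2)+cos φ₁ cos φ₂ sin²(Δλ/2) = 0.24565;  σ = 2·atan2(√a,√(1−a))
σ = 59.423° → d = Rσ = 3439·1.03712 = 3567 nmi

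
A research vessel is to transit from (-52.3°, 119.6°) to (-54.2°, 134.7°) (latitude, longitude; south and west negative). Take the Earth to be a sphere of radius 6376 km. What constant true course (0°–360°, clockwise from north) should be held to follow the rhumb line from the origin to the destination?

Meridional parts: M(φ₁)=-1.0747, M(φ₂)=-1.1301 → ΔM = -0.0554;  Δλ = +0.2635 rad
tan C = Δλ / ΔM = -4.7541 → C = 101.88°

101.9°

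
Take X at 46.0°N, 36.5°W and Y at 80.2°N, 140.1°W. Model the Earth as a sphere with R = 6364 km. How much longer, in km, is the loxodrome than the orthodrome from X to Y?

Great circle: cos σ = sin φ₁ sin φ₂ + cos φ₁ cos φ₂ cos Δλ,  σ = 0.8216 rad → d_gc = 5228.7 km
Rhumb line: Δψ = +1.5503, q = Δφ/Δψ = 0.3850, d_rh = R√(Δφ²+q²Δλ²) = 5836.1 km
Excess = 5836.1 − 5228.7 = 607.4 ≈ 607 km

607 km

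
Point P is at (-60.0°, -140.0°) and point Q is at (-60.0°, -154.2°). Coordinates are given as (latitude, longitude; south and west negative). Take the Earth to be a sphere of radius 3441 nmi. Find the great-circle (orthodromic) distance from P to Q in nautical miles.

426 nmi

cos σ = sin φ₁ sin φ₂ + cos φ₁ cos φ₂ cos Δλ
      = sin(-60.00°)sin(-60.00°) + cos(-60.00°)cos(-60.00°)cos(-14.20°) = 0.9924
σ = 7.086° → d = Rσ = 3441·0.12368 = 426 nmi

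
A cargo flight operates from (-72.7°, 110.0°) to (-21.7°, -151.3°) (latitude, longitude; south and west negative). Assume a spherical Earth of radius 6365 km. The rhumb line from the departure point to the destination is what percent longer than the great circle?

Great circle: σ = 1.2543 rad → d_gc = Rσ = 7983.7 km
Rhumb: Δφ = +0.8901, Δλ = +1.7226, Δψ = +1.4949, q = Δφ/Δψ = 0.5954 → d_rh = R√(Δφ²+q²Δλ²) = 8644.3 km
Excess = (8644.3 − 7983.7) / 7983.7 = 660.6 / 7983.7 = 8.27% ≈ 8.3%

8.3%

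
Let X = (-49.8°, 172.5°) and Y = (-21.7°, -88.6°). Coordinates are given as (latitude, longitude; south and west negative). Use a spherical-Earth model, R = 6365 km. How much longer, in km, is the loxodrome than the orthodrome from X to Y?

489 km

Great circle: cos σ = sin φ₁ sin φ₂ + cos φ₁ cos φ₂ cos Δλ,  σ = 1.3800 rad → d_gc = 8783.8 km
Rhumb line: Δψ = +0.6171, q = Δφ/Δψ = 0.7947, d_rh = R√(Δφ²+q²Δλ²) = 9272.5 km
Excess = 9272.5 − 8783.8 = 488.7 ≈ 489 km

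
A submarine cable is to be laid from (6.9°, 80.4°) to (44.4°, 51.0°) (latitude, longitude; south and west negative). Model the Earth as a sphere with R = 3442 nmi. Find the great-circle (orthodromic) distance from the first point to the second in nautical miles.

Haversine: a = sin²(Δφ/2)+cos φ₁ cos φ₂ sin²(Δλ/2) = 0.14900;  σ = 2·atan2(√a,√(1−a))
σ = 45.412° → d = Rσ = 3442·0.79259 = 2728 nmi

2728 nmi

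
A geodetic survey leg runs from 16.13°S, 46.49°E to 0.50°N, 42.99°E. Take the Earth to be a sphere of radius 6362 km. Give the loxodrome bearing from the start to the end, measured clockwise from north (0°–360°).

348.3°

Meridional parts: M(φ₁)=-0.2853, M(φ₂)=+0.0087 → ΔM = +0.2940;  Δλ = -0.0611 rad
tan C = Δλ / ΔM = -0.2077 → C = 348.26°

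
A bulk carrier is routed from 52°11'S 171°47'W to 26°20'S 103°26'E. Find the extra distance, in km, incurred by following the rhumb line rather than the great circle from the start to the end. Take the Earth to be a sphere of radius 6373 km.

325 km

Great circle: cos σ = sin φ₁ sin φ₂ + cos φ₁ cos φ₂ cos Δλ,  σ = 1.1589 rad → d_gc = 7385.4 km
Rhumb line: Δψ = +0.5947, q = Δφ/Δψ = 0.7587, d_rh = R√(Δφ²+q²Δλ²) = 7710.8 km
Excess = 7710.8 − 7385.4 = 325.4 ≈ 325 km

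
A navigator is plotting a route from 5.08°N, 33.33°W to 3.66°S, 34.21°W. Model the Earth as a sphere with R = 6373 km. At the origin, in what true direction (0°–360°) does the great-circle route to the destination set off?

θ = atan2( sin Δλ·cos φ₂ ,  cos φ₁ sin φ₂ − sin φ₁ cos φ₂ cos Δλ )
  = atan2(-0.0153, -0.1519) = 185.76°

185.8°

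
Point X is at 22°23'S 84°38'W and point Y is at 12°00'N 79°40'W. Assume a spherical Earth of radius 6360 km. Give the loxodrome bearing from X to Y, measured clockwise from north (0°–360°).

Δψ = ln[tan(π/4+φ₂/2)/tan(π/4+φ₁/2)] = +0.6120
Δλ = +0.0867 rad (taken the short way round)
course = atan2(Δλ, Δψ) = 8.06°

8.1°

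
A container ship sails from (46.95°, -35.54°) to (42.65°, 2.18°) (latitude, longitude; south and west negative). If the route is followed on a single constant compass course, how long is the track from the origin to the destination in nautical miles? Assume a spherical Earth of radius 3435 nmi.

Δψ = ln[tan(π/4+φ₂/2)/tan(π/4+φ₁/2)] = -0.1058;  Δφ = -0.0750 rad,  Δλ = +0.6583 rad
q = Δφ/Δψ = 0.7091
d = R·√(Δφ² + q²Δλ²) = 3435·0.47281 = 1624 nmi

1624 nmi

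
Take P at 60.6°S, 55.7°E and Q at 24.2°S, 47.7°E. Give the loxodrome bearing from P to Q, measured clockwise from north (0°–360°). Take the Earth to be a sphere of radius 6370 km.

351.2°

Δψ = ln[tan(π/4+φ₂/2)/tan(π/4+φ₁/2)] = +0.9026
Δλ = -0.1396 rad (taken the short way round)
course = atan2(Δλ, Δψ) = 351.21°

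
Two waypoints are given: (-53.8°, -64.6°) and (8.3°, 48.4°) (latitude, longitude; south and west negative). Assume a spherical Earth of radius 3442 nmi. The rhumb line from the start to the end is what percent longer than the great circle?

Great circle: σ = 1.9229 rad → d_gc = Rσ = 6618.5 nmi
Rhumb: Δφ = +1.0838, Δλ = +1.9722, Δψ = +1.2636, q = Δφ/Δψ = 0.8577 → d_rh = R√(Δφ²+q²Δλ²) = 6915.2 nmi
Excess = (6915.2 − 6618.5) / 6618.5 = 296.7 / 6618.5 = 4.48% ≈ 4.5%

4.5%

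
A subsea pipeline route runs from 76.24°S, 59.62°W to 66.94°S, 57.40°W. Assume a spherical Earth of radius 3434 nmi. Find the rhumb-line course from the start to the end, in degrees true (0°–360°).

4.2°

Δψ = ln[tan(π/4+φ₂/2)/tan(π/4+φ₁/2)] = +0.5251
Δλ = +0.0387 rad (taken the short way round)
course = atan2(Δλ, Δψ) = 4.22°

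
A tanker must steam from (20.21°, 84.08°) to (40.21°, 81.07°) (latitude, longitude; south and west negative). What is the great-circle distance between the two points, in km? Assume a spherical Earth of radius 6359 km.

2238 km

cos σ = sin φ₁ sin φ₂ + cos φ₁ cos φ₂ cos Δλ
      = sin(20.21°)sin(40.21°) + cos(20.21°)cos(40.21°)cos(-3.01°) = 0.9387
σ = 20.165° → d = Rσ = 6359·0.35195 = 2238 km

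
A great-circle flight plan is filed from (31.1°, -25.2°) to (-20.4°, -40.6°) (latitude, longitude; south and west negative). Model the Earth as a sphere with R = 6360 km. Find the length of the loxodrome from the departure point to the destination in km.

Rhumb course C = atan2(Δλ, Δψ) with Δψ = ln[tan(π/4+φ₂/2)/tan(π/4+φ₁/2)] = -0.9354, Δλ = -0.2688 → C = 196.03°
d = R·|Δφ| / |cos C| = 6360·0.89884 / 0.96111 = 5948 km

5948 km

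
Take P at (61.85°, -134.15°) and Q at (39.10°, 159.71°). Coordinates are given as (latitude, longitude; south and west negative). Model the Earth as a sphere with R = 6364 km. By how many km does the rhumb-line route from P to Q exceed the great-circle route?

181 km

Great circle: cos σ = sin φ₁ sin φ₂ + cos φ₁ cos φ₂ cos Δλ,  σ = 0.7895 rad → d_gc = 5024.6 km
Rhumb line: Δψ = -0.6409, q = Δφ/Δψ = 0.6196, d_rh = R√(Δφ²+q²Δλ²) = 5205.9 km
Excess = 5205.9 − 5024.6 = 181.3 ≈ 181 km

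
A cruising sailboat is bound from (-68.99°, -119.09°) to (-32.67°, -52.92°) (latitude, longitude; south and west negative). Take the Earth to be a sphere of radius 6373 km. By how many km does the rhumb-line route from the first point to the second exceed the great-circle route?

Great circle: cos σ = sin φ₁ sin φ₂ + cos φ₁ cos φ₂ cos Δλ,  σ = 0.8946 rad → d_gc = 5701.1 km
Rhumb line: Δψ = +1.0812, q = Δφ/Δψ = 0.5863, d_rh = R√(Δφ²+q²Δλ²) = 5911.1 km
Excess = 5911.1 − 5701.1 = 210.0 ≈ 210 km

210 km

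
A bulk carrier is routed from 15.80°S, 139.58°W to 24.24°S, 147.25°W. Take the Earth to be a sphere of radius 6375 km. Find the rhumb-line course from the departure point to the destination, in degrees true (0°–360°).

220.5°

Meridional parts: M(φ₁)=-0.2793, M(φ₂)=-0.4363 → ΔM = -0.1570;  Δλ = -0.1339 rad
tan C = Δλ / ΔM = +0.8529 → C = 220.46°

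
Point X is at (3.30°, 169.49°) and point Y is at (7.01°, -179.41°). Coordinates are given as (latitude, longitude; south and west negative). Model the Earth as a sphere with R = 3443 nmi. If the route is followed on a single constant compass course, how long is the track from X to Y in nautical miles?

701 nmi

Rhumb course C = atan2(Δλ, Δψ) with Δψ = ln[tan(π/4+φ₂/2)/tan(π/4+φ₁/2)] = +0.0650, Δλ = +0.1937 → C = 71.45°
d = R·|Δφ| / |cos C| = 3443·0.06475 / 0.31820 = 701 nmi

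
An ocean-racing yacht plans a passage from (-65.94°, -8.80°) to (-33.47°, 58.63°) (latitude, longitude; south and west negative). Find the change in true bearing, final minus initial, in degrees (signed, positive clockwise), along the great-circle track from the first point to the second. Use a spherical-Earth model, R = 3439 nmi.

At departure: θ₁ = atan2(sin Δλ cos φ₂, cos φ₁ sin φ₂ − sin φ₁ cos φ₂ cos Δλ) = 84.99°
At arrival: θ₂ = atan2(sin Δλ cos φ₁, −cos φ₂ sin φ₁ + sin φ₂ cos φ₁ cos Δλ) = 29.14°
Δθ = θ₂ − θ₁ = -55.9°

-55.9°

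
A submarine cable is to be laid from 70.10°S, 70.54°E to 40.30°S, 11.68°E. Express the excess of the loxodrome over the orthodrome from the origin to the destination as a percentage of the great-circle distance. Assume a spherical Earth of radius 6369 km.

Great circle: σ = 0.7341 rad → d_gc = Rσ = 4675.7 km
Rhumb: Δφ = +0.5201, Δλ = -1.0273, Δψ = +0.9708, q = Δφ/Δψ = 0.5358 → d_rh = R√(Δφ²+q²Δλ²) = 4823.0 km
Excess = (4823.0 − 4675.7) / 4675.7 = 147.3 / 4675.7 = 3.1503% ≈ 3.2%

3.2%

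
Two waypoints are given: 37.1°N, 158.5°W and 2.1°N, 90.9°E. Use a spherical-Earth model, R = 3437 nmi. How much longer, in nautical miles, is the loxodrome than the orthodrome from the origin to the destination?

Great circle: cos σ = sin φ₁ sin φ₂ + cos φ₁ cos φ₂ cos Δλ,  σ = 1.8321 rad → d_gc = 6296.9 nmi
Rhumb line: Δψ = -0.6615, q = Δφ/Δψ = 0.9234, d_rh = R√(Δφ²+q²Δλ²) = 6476.3 nmi
Excess = 6476.3 − 6296.9 = 179.4 ≈ 179 nmi

179 nmi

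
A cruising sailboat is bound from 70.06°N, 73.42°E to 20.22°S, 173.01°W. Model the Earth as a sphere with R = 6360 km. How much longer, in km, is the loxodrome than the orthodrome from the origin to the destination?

Great circle: cos σ = sin φ₁ sin φ₂ + cos φ₁ cos φ₂ cos Δλ,  σ = 2.0408 rad → d_gc = 12979.4 km
Rhumb line: Δψ = -2.0989, q = Δφ/Δψ = 0.7507, d_rh = R√(Δφ²+q²Δλ²) = 13783.7 km
Excess = 13783.7 − 12979.4 = 804.3 ≈ 804 km

804 km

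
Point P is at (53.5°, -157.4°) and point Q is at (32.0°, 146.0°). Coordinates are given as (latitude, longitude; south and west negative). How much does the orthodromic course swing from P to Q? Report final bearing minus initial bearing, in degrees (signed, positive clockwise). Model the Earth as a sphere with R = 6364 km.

Initial bearing θ₁ = atan2(sin Δλ cos φ₂, cos φ₁ sin φ₂ − sin φ₁ cos φ₂ cos Δλ) = 265.15°
Final bearing θ₂ = (initial bearing from the destination back to the start) + 180° = 224.34°
Δθ = θ₂ − θ₁ = -40.8°

-40.8°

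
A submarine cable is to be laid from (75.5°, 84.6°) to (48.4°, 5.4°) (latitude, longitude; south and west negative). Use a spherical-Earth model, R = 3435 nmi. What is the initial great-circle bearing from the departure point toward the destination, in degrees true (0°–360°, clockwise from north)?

275.8°

N = sin Δλ·cos φ₂ = -0.6522;  D = cos φ₁ sin φ₂ − sin φ₁ cos φ₂ cos Δλ = +0.0668
initial course = atan2(N, D) = 275.85°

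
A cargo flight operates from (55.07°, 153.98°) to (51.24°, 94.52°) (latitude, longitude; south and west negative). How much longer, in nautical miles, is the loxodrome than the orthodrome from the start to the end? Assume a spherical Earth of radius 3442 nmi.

64 nmi

Great circle: cos σ = sin φ₁ sin φ₂ + cos φ₁ cos φ₂ cos Δλ,  σ = 0.6068 rad → d_gc = 2088.8 nmi
Rhumb line: Δψ = -0.1116, q = Δφ/Δψ = 0.5991, d_rh = R√(Δφ²+q²Δλ²) = 2152.5 nmi
Excess = 2152.5 − 2088.8 = 63.7 ≈ 64 nmi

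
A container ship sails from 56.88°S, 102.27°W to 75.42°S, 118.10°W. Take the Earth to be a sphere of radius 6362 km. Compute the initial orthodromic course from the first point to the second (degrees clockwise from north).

191.9°

θ = atan2( sin Δλ·cos φ₂ ,  cos φ₁ sin φ₂ − sin φ₁ cos φ₂ cos Δλ )
  = atan2(-0.0687, -0.3260) = 191.90°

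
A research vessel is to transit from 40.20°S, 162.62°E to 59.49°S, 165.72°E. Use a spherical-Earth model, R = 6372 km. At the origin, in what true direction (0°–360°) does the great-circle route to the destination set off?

N = sin Δλ·cos φ₂ = +0.0275;  D = cos φ₁ sin φ₂ − sin φ₁ cos φ₂ cos Δλ = -0.3308
initial course = atan2(N, D) = 175.26°

175.3°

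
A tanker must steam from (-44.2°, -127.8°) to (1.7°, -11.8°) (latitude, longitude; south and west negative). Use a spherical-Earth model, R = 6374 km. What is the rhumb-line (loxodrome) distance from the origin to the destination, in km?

Δψ = ln[tan(π/4+φ₂/2)/tan(π/4+φ₁/2)] = +0.8914;  Δφ = +0.8011 rad,  Δλ = +2.0246 rad
q = Δφ/Δψ = 0.8987
d = R·√(Δφ² + q²Δλ²) = 6374·1.98798 = 12671 km

12671 km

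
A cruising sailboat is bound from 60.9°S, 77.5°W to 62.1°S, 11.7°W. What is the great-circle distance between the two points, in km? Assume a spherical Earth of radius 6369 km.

3342 km

Haversine: a = sin²(Δφ/2)+cos φ₁ cos φ₂ sin²(Δλ/2) = 0.06725;  σ = 2·atan2(√a,√(1−a))
σ = 30.061° → d = Rσ = 6369·0.52466 = 3342 km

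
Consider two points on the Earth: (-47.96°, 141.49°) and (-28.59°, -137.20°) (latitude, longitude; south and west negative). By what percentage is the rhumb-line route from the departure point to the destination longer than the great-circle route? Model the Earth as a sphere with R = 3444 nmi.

Great circle: σ = 1.1105 rad → d_gc = Rσ = 3824.5 nmi
Rhumb: Δφ = +0.3381, Δλ = +1.4191, Δψ = +0.4353, q = Δφ/Δψ = 0.7766 → d_rh = R√(Δφ²+q²Δλ²) = 3970.0 nmi
Excess = (3970.0 − 3824.5) / 3824.5 = 145.5 / 3824.5 = 3.80% ≈ 3.8%

3.8%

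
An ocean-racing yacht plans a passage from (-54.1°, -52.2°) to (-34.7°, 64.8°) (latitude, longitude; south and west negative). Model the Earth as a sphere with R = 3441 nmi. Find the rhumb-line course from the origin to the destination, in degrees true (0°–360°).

76.8°

Δψ = ln[tan(π/4+φ₂/2)/tan(π/4+φ₁/2)] = +0.4807
Δλ = +2.0420 rad (taken the short way round)
course = atan2(Δλ, Δψ) = 76.75°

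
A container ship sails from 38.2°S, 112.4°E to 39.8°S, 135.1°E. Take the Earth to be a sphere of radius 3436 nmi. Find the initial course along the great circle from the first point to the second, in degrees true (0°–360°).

θ = atan2( sin Δλ·cos φ₂ ,  cos φ₁ sin φ₂ − sin φ₁ cos φ₂ cos Δλ )
  = atan2(+0.2965, -0.0647) = 102.31°

102.3°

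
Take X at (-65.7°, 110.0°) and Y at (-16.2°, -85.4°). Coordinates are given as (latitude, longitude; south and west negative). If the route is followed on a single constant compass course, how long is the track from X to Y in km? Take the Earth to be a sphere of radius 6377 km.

13816 km

Rhumb course C = atan2(Δλ, Δψ) with Δψ = ln[tan(π/4+φ₂/2)/tan(π/4+φ₁/2)] = +1.2492, Δλ = +2.8728 → C = 66.50°
d = R·|Δφ| / |cos C| = 6377·0.86394 / 0.39876 = 13816 km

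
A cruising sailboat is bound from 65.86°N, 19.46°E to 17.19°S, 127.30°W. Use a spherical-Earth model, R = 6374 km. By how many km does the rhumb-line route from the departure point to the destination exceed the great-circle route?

Great circle: cos σ = sin φ₁ sin φ₂ + cos φ₁ cos φ₂ cos Δλ,  σ = 2.2099 rad → d_gc = 14085.8 km
Rhumb line: Δψ = -1.8472, q = Δφ/Δψ = 0.7847, d_rh = R√(Δφ²+q²Δλ²) = 15795.5 km
Excess = 15795.5 − 14085.8 = 1709.7 ≈ 1710 km

1710 km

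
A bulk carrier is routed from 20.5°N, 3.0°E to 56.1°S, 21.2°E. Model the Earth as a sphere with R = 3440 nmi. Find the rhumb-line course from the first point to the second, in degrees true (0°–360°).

168.4°

Meridional parts: M(φ₁)=+0.3657, M(φ₂)=-1.1882 → ΔM = -1.5539;  Δλ = +0.3176 rad
tan C = Δλ / ΔM = -0.2044 → C = 168.45°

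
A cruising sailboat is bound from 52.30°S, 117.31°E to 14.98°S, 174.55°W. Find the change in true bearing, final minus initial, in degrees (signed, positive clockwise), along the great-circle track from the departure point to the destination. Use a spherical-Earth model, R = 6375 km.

-43.2°

At departure: θ₁ = atan2(sin Δλ cos φ₂, cos φ₁ sin φ₂ − sin φ₁ cos φ₂ cos Δλ) = 81.97°
At arrival: θ₂ = atan2(sin Δλ cos φ₁, −cos φ₂ sin φ₁ + sin φ₂ cos φ₁ cos Δλ) = 38.82°
Δθ = θ₂ − θ₁ = -43.2°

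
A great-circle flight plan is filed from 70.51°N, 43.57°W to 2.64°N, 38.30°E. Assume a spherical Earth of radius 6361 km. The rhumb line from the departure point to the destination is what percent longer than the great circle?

4.2%

Great circle: σ = 1.4801 rad → d_gc = Rσ = 9415.0 km
Rhumb: Δφ = -1.1846, Δλ = +1.4289, Δψ = -1.7157, q = Δφ/Δψ = 0.6904 → d_rh = R√(Δφ²+q²Δλ²) = 9806.0 km
Excess = (9806.0 − 9415.0) / 9415.0 = 391.0 / 9415.0 = 4.153% ≈ 4.2%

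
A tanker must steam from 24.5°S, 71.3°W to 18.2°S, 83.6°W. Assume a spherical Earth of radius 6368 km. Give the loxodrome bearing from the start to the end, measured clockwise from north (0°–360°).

Δψ = ln[tan(π/4+φ₂/2)/tan(π/4+φ₁/2)] = +0.1181
Δλ = -0.2147 rad (taken the short way round)
course = atan2(Δλ, Δψ) = 298.82°

298.8°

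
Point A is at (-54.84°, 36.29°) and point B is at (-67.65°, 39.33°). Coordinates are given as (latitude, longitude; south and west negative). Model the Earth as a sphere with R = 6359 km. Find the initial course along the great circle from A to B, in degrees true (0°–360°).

N = sin Δλ·cos φ₂ = +0.0202;  D = cos φ₁ sin φ₂ − sin φ₁ cos φ₂ cos Δλ = -0.2222
initial course = atan2(N, D) = 174.81°

174.8°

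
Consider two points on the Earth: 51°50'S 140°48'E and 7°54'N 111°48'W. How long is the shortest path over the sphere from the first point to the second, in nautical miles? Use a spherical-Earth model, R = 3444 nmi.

6427 nmi

cos σ = sin φ₁ sin φ₂ + cos φ₁ cos φ₂ cos Δλ
      = sin(-51.83°)sin(7.90°) + cos(-51.83°)cos(7.90°)cos(107.40°) = -0.2911
σ = 106.924° → d = Rσ = 3444·1.86617 = 6427 nmi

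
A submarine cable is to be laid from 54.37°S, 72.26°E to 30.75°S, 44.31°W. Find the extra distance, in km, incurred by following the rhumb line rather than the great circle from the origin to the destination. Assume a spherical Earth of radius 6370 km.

945 km

Great circle: cos σ = sin φ₁ sin φ₂ + cos φ₁ cos φ₂ cos Δλ,  σ = 1.3780 rad → d_gc = 8777.6 km
Rhumb line: Δψ = +0.5707, q = Δφ/Δψ = 0.7223, d_rh = R√(Δφ²+q²Δλ²) = 9722.5 km
Excess = 9722.5 − 8777.6 = 944.9 ≈ 945 km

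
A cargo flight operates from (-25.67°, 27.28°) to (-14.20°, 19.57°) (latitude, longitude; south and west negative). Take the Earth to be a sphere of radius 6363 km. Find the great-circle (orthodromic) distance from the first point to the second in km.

1506 km

Haversine: a = sin²(Δφ/2)+cos φ₁ cos φ₂ sin²(Δλ/2) = 0.01394;  σ = 2·atan2(√a,√(1−a))
σ = 13.559° → d = Rσ = 6363·0.23665 = 1506 km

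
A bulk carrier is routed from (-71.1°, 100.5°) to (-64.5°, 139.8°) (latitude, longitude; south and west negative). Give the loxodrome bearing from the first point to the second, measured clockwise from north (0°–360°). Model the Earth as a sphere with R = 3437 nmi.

65.9°

Δψ = ln[tan(π/4+φ₂/2)/tan(π/4+φ₁/2)] = +0.3071
Δλ = +0.6859 rad (taken the short way round)
course = atan2(Δλ, Δψ) = 65.88°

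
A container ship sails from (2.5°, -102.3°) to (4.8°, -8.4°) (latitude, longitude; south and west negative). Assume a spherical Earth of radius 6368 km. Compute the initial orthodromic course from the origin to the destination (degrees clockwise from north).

85.0°

N = sin Δλ·cos φ₂ = +0.9942;  D = cos φ₁ sin φ₂ − sin φ₁ cos φ₂ cos Δλ = +0.0866
initial course = atan2(N, D) = 85.02°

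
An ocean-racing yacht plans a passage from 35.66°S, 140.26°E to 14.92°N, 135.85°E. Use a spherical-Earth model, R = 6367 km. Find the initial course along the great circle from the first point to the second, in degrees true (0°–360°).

N = sin Δλ·cos φ₂ = -0.0743;  D = cos φ₁ sin φ₂ − sin φ₁ cos φ₂ cos Δλ = +0.7708
initial course = atan2(N, D) = 354.49°

354.5°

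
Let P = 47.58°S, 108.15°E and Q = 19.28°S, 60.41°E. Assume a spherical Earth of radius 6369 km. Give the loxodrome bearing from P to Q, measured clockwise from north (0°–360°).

305.9°

Δψ = ln[tan(π/4+φ₂/2)/tan(π/4+φ₁/2)] = +0.6035
Δλ = -0.8332 rad (taken the short way round)
course = atan2(Δλ, Δψ) = 305.92°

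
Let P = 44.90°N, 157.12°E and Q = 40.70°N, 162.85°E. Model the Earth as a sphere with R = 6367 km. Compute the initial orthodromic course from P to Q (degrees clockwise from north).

133.0°

θ = atan2( sin Δλ·cos φ₂ ,  cos φ₁ sin φ₂ − sin φ₁ cos φ₂ cos Δλ )
  = atan2(+0.0757, -0.0706) = 132.99°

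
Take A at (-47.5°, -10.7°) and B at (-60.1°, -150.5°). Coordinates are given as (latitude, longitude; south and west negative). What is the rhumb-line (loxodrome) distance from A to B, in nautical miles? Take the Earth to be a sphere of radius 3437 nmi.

Δψ = ln[tan(π/4+φ₂/2)/tan(π/4+φ₁/2)] = -0.3760;  Δφ = -0.2199 rad,  Δλ = -2.4400 rad
q = Δφ/Δψ = 0.5849
d = R·√(Δφ² + q²Δλ²) = 3437·1.44404 = 4963 nmi

4963 nmi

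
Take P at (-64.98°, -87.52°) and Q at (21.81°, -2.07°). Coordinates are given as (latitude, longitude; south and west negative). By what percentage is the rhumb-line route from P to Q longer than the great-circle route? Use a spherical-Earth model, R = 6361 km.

Great circle: σ = 1.8813 rad → d_gc = Rσ = 11966.8 km
Rhumb: Δφ = +1.5148, Δλ = +1.4914, Δψ = +1.8958, q = Δφ/Δψ = 0.7990 → d_rh = R√(Δφ²+q²Δλ²) = 12259.6 km
Excess = (12259.6 − 11966.8) / 11966.8 = 292.8 / 11966.8 = 2.447% ≈ 2.4%

2.4%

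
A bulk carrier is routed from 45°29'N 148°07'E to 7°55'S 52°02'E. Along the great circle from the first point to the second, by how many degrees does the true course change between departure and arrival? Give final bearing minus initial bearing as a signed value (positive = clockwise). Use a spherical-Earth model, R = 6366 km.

-43.7°

At departure: θ₁ = atan2(sin Δλ cos φ₂, cos φ₁ sin φ₂ − sin φ₁ cos φ₂ cos Δλ) = 268.74°
At arrival: θ₂ = atan2(sin Δλ cos φ₁, −cos φ₂ sin φ₁ + sin φ₂ cos φ₁ cos Δλ) = 225.05°
Δθ = θ₂ − θ₁ = -43.7°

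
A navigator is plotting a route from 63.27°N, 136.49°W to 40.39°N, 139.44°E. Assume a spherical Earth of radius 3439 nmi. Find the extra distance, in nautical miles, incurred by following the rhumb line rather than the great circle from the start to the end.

197 nmi

Great circle: cos σ = sin φ₁ sin φ₂ + cos φ₁ cos φ₂ cos Δλ,  σ = 0.9095 rad → d_gc = 3127.8 nmi
Rhumb line: Δψ = -0.6654, q = Δφ/Δψ = 0.6001, d_rh = R√(Δφ²+q²Δλ²) = 3325.2 nmi
Excess = 3325.2 − 3127.8 = 197.4 ≈ 197 nmi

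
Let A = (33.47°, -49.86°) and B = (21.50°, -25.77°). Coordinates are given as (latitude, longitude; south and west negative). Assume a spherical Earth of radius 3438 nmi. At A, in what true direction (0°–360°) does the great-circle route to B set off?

113.2°

N = sin Δλ·cos φ₂ = +0.3798;  D = cos φ₁ sin φ₂ − sin φ₁ cos φ₂ cos Δλ = -0.1627
initial course = atan2(N, D) = 113.19°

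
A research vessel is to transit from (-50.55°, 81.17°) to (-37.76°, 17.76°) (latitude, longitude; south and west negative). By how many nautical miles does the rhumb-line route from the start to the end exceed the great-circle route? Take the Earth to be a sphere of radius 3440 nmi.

74 nmi

Great circle: cos σ = sin φ₁ sin φ₂ + cos φ₁ cos φ₂ cos Δλ,  σ = 0.7986 rad → d_gc = 2747.2 nmi
Rhumb line: Δψ = +0.3130, q = Δφ/Δψ = 0.7131, d_rh = R√(Δφ²+q²Δλ²) = 2821.5 nmi
Excess = 2821.5 − 2747.2 = 74.3 ≈ 74 nmi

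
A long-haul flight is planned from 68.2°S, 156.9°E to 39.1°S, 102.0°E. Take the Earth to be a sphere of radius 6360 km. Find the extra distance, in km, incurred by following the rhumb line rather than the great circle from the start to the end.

121 km

Great circle: cos σ = sin φ₁ sin φ₂ + cos φ₁ cos φ₂ cos Δλ,  σ = 0.7208 rad → d_gc = 4584.2 km
Rhumb line: Δψ = +0.9048, q = Δφ/Δψ = 0.5614, d_rh = R√(Δφ²+q²Δλ²) = 4705.0 km
Excess = 4705.0 − 4584.2 = 120.8 ≈ 121 km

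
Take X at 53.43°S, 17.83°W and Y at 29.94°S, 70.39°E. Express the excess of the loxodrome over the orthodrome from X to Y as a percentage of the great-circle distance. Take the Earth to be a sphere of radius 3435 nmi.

5.3%

Great circle: σ = 1.1408 rad → d_gc = Rσ = 3918.6 nmi
Rhumb: Δφ = +0.4100, Δλ = +1.5397, Δψ = +0.5593, q = Δφ/Δψ = 0.7331 → d_rh = R√(Δφ²+q²Δλ²) = 4125.0 nmi
Excess = (4125.0 − 3918.6) / 3918.6 = 206.4 / 3918.6 = 5.27% ≈ 5.3%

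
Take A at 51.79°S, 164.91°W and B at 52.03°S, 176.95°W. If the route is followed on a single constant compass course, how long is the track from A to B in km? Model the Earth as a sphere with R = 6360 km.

Δψ = ln[tan(π/4+φ₂/2)/tan(π/4+φ₁/2)] = -0.0068;  Δφ = -0.0042 rad,  Δλ = -0.2101 rad
q = Δφ/Δψ = 0.6169
d = R·√(Δφ² + q²Δλ²) = 6360·0.12970 = 825 km

825 km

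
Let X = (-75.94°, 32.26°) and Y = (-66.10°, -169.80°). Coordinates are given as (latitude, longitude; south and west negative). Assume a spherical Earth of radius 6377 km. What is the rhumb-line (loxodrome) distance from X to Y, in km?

Δψ = ln[tan(π/4+φ₂/2)/tan(π/4+φ₁/2)] = +0.5402;  Δφ = +0.1717 rad,  Δλ = +2.7566 rad
q = Δφ/Δψ = 0.3179
d = R·√(Δφ² + q²Δλ²) = 6377·0.89311 = 5695 km

5695 km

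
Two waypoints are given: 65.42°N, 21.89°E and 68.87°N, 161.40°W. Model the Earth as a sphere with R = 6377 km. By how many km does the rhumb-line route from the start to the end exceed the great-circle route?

2549 km

Great circle: cos σ = sin φ₁ sin φ₂ + cos φ₁ cos φ₂ cos Δλ,  σ = 0.7974 rad → d_gc = 5085.3 km
Rhumb line: Δψ = +0.1553, q = Δφ/Δψ = 0.3877, d_rh = R√(Δφ²+q²Δλ²) = 7634.5 km
Excess = 7634.5 − 5085.3 = 2549.2 ≈ 2549 km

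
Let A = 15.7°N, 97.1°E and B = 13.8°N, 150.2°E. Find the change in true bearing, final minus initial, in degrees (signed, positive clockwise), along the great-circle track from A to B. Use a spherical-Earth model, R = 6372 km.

Initial bearing θ₁ = atan2(sin Δλ cos φ₂, cos φ₁ sin φ₂ − sin φ₁ cos φ₂ cos Δλ) = 84.71°
Final bearing θ₂ = (initial bearing from the destination back to the start) + 180° = 99.22°
Δθ = θ₂ − θ₁ = +14.5°

+14.5°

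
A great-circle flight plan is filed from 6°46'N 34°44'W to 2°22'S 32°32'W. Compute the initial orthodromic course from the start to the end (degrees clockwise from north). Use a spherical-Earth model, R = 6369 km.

166.4°

N = sin Δλ·cos φ₂ = +0.0384;  D = cos φ₁ sin φ₂ − sin φ₁ cos φ₂ cos Δλ = -0.1586
initial course = atan2(N, D) = 166.41°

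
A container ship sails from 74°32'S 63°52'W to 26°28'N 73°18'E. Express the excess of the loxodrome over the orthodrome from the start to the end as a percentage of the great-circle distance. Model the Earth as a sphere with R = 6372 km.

10.5%

Great circle: σ = 2.2201 rad → d_gc = Rσ = 14146.3 km
Rhumb: Δφ = +1.7628, Δλ = +2.3940, Δψ = +2.4759, q = Δφ/Δψ = 0.7120 → d_rh = R√(Δφ²+q²Δλ²) = 15624.7 km
Excess = (15624.7 − 14146.3) / 14146.3 = 1478.4 / 14146.3 = 10.451% ≈ 10.5%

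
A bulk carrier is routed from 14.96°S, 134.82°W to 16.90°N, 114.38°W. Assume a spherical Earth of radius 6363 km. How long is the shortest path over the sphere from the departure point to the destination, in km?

Haversine: a = sin²(Δφ/2)+cos φ₁ cos φ₂ sin²(Δλ/2) = 0.10443;  σ = 2·atan2(√a,√(1−a))
σ = 37.708° → d = Rσ = 6363·0.65813 = 4188 km

4188 km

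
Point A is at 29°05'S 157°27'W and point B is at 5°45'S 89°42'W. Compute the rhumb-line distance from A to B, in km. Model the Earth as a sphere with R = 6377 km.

Rhumb course C = atan2(Δλ, Δψ) with Δψ = ln[tan(π/4+φ₂/2)/tan(π/4+φ₁/2)] = +0.4304, Δλ = +1.1825 → C = 70.00°
d = R·|Δφ| / |cos C| = 6377·0.40724 / 0.34203 = 7593 km

7593 km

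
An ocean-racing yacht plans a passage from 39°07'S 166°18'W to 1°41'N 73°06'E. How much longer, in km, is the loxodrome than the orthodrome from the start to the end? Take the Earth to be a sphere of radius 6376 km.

449 km

Great circle: cos σ = sin φ₁ sin φ₂ + cos φ₁ cos φ₂ cos Δλ,  σ = 1.9969 rad → d_gc = 12732.1 km
Rhumb line: Δψ = +0.7723, q = Δφ/Δψ = 0.9220, d_rh = R√(Δφ²+q²Δλ²) = 13181.1 km
Excess = 13181.1 − 12732.1 = 449.0 ≈ 449 km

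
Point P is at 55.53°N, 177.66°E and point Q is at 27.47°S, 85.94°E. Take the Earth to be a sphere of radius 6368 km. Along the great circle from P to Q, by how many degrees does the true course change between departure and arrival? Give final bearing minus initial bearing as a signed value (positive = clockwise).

-36.9°

At departure: θ₁ = atan2(sin Δλ cos φ₂, cos φ₁ sin φ₂ − sin φ₁ cos φ₂ cos Δλ) = 254.91°
At arrival: θ₂ = atan2(sin Δλ cos φ₁, −cos φ₂ sin φ₁ + sin φ₂ cos φ₁ cos Δλ) = 218.02°
Δθ = θ₂ − θ₁ = -36.9°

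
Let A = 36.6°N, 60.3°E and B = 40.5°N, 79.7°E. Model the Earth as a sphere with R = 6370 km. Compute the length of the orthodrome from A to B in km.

1738 km

cos σ = sin φ₁ sin φ₂ + cos φ₁ cos φ₂ cos Δλ
      = sin(36.60°)sin(40.50°) + cos(36.60°)cos(40.50°)cos(19.40°) = 0.9630
σ = 15.630° → d = Rσ = 6370·0.27279 = 1738 km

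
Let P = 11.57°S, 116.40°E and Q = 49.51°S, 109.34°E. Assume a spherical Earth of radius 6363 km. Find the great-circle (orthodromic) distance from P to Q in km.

4263 km

Haversine: a = sin²(Δφ/2)+cos φ₁ cos φ₂ sin²(Δλ/2) = 0.10808;  σ = 2·atan2(√a,√(1−a))
σ = 38.387° → d = Rσ = 6363·0.66998 = 4263 km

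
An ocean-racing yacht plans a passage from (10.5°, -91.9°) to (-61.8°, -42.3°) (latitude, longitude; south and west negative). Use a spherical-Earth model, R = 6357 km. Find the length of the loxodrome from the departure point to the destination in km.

9166 km

Rhumb course C = atan2(Δλ, Δψ) with Δψ = ln[tan(π/4+φ₂/2)/tan(π/4+φ₁/2)] = -1.5659, Δλ = +0.8657 → C = 151.06°
d = R·|Δφ| / |cos C| = 6357·1.26187 / 0.87516 = 9166 km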